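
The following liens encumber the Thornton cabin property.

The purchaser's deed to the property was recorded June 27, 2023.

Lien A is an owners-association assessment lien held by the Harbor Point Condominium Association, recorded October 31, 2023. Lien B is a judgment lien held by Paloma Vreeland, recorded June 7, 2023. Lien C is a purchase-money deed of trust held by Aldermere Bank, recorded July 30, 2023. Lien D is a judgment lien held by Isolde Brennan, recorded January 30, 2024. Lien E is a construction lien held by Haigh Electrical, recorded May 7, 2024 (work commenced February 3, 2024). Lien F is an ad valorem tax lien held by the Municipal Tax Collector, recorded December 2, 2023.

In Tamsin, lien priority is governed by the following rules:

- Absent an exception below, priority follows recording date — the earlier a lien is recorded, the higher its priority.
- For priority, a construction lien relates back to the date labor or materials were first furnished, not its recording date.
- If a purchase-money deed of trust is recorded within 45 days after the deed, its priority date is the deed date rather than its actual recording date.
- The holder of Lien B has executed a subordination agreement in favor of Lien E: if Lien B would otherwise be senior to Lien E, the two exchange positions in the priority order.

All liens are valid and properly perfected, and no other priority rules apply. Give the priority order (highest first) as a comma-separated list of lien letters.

Effective dates after the stated exceptions: C's effective date is the deed date, June 27, 2023; E's effective date is February 3, 2024, when work began.
Ordering by effective date: B (June 7, 2023), C (June 27, 2023), A (October 31, 2023), F (December 2, 2023), D (January 30, 2024), E (February 3, 2024).
B is senior to E before the subordination, so the two trade places.

E, C, A, F, D, B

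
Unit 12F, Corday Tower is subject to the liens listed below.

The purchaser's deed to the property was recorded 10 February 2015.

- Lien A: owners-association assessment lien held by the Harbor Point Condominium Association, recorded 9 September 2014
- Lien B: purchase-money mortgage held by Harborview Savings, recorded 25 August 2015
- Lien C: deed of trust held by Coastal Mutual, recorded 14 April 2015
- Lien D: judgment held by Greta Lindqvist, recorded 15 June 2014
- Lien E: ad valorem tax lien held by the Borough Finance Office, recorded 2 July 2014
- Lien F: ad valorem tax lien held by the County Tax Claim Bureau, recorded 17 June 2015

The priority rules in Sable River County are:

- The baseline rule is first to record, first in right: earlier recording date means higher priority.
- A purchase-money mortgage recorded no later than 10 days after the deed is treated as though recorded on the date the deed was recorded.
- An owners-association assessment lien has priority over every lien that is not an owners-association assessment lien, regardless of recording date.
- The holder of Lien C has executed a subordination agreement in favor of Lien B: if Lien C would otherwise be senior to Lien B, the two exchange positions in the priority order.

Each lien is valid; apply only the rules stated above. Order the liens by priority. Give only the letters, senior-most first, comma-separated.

First, effective dates: B missed the 10-day window (196 days after the deed), so its recording date stands.
A is an owners-association assessment lien, so it outranks all other liens regardless of date.
Ordering the rest by effective date: D (15 June 2014), E (2 July 2014), C (14 April 2015), F (17 June 2015), B (25 August 2015).
The subordination applies — C was senior to B — so C and B swap.

A, D, E, B, F, C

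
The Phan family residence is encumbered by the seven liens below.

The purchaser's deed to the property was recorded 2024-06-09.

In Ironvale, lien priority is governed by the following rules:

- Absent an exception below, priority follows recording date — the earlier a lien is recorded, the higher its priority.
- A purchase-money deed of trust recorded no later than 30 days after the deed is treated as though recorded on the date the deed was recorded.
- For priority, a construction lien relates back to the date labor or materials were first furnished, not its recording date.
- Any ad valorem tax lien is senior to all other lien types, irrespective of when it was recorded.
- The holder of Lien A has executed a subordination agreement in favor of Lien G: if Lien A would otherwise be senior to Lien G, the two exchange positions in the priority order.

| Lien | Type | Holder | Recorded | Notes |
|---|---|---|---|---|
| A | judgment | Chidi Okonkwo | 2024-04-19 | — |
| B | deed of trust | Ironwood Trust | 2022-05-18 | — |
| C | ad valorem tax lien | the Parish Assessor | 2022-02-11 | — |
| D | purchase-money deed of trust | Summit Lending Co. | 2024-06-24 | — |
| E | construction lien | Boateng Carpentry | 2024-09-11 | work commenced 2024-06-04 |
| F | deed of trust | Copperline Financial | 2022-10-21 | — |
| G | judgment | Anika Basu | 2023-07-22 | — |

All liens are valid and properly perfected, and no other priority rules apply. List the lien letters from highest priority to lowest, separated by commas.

C, B, F, G, A, E, D

Effective dates: D's effective date is the deed date, 2024-06-09; E relates back to 2024-06-04 (work commenced).
C, as an ad valorem tax lien, has superpriority and ranks first.
Remaining liens by effective date: B (2022-05-18), F (2022-10-21), G (2023-07-22), A (2024-04-19), E (2024-06-04), D (2024-06-09).
A already ranks below G; the subordination has no effect.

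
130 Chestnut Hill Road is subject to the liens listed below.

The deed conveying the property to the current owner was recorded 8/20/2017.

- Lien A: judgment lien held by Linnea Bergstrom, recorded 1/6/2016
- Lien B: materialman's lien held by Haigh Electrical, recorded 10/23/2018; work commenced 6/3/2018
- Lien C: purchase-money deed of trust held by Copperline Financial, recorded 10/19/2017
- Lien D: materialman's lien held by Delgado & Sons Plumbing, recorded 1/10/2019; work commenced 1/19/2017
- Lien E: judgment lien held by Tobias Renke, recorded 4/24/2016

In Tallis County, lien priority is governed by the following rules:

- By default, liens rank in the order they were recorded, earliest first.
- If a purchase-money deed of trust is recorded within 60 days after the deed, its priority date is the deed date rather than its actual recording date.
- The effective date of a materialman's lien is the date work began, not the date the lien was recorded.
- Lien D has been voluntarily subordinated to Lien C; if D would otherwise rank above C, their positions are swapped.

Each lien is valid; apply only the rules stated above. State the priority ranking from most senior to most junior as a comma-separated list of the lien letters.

A, E, C, D, B

First, effective dates: B relates back to 6/3/2018 (work commenced); C's effective date is the deed date, 8/20/2017; D's effective date is 1/19/2017, when work began.
By effective date, earliest first: A (1/6/2016), E (4/24/2016), D (1/19/2017), C (8/20/2017), B (6/3/2018).
D would otherwise be senior to C, so under the subordination agreement D and C exchange positions.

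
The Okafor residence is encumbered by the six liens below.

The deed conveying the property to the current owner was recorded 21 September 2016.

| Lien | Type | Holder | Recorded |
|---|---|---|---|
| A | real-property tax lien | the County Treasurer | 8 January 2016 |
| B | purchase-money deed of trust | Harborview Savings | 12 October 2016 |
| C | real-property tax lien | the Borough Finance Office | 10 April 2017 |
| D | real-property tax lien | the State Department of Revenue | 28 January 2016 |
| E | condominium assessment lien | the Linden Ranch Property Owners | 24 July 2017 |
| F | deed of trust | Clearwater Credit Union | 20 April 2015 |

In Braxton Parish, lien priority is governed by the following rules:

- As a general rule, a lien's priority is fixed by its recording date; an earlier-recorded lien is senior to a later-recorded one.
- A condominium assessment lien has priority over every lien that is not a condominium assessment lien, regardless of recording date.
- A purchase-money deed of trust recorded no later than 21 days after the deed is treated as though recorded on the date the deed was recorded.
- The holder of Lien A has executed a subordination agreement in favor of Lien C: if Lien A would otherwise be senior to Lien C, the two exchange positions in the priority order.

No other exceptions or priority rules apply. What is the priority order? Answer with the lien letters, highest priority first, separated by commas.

Adjusting effective dates: B relates back to the deed date 21 September 2016.
E is a condominium assessment lien, so it outranks all other liens regardless of date.
Ordering the rest by effective date: F (20 April 2015), A (8 January 2016), D (28 January 2016), B (21 September 2016), C (10 April 2017).
A is senior to C before the subordination, so the two trade places.

E, F, C, D, B, A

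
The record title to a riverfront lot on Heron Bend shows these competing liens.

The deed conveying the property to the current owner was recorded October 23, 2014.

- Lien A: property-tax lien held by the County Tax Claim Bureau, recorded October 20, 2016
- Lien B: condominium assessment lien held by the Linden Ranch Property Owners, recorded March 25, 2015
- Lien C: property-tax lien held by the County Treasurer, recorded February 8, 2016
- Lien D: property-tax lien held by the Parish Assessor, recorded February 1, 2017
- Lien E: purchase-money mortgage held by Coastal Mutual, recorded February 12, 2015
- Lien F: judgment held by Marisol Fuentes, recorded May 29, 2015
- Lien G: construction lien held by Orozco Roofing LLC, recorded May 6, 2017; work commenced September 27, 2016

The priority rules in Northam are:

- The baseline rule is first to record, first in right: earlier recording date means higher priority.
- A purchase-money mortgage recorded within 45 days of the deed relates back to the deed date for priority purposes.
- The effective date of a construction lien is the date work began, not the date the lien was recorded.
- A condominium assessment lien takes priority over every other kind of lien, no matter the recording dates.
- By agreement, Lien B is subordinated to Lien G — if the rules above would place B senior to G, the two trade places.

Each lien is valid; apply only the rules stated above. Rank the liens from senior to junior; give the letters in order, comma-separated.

G, E, F, C, B, A, D

Effective dates: E was recorded 112 days after the deed, outside the 45-day window, so it keeps its recording date; G's effective date is September 27, 2016, when work began.
B is a condominium assessment lien and takes priority over every other lien.
Remaining liens by effective date: E (February 12, 2015), F (May 29, 2015), C (February 8, 2016), G (September 27, 2016), A (October 20, 2016), D (February 1, 2017).
B would otherwise be senior to G, so under the subordination agreement B and G exchange positions.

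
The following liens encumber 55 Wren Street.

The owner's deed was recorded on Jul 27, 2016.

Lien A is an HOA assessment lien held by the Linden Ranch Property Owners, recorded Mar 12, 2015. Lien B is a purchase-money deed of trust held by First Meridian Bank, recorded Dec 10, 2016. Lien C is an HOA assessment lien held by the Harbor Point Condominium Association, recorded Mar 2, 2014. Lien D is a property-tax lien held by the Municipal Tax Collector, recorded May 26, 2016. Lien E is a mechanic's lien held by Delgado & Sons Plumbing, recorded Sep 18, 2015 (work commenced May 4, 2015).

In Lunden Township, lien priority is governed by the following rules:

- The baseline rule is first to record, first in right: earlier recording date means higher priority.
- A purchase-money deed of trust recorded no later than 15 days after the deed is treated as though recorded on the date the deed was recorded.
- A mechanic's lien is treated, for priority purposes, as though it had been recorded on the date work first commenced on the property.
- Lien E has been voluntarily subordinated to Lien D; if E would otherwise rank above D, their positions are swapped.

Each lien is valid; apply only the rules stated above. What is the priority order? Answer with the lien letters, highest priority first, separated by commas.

Effective dates after the stated exceptions: B was recorded 136 days after the deed — beyond 15 days — so no relation-back applies; E's effective date is May 4, 2015, when work began.
By effective date, earliest first: C (Mar 2, 2014), A (Mar 12, 2015), E (May 4, 2015), D (May 26, 2016), B (Dec 10, 2016).
The subordination applies — E was senior to D — so E and D swap.

C, A, D, E, B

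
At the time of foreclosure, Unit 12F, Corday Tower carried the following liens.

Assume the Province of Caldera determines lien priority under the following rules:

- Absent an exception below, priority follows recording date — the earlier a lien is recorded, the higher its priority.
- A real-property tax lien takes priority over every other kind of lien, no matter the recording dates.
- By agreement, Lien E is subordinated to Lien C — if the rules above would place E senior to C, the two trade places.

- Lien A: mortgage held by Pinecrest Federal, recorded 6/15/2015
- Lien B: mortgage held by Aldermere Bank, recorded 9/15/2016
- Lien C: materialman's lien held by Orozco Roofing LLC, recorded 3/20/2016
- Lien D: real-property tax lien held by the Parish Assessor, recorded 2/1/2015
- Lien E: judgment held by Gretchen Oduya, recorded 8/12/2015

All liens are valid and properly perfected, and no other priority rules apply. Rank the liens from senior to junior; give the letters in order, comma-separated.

D, as a real-property tax lien, has superpriority and ranks first.
Ordering the rest by effective date: A (6/15/2015), E (8/12/2015), C (3/20/2016), B (9/15/2016).
The subordination applies — E was senior to C — so E and C swap.

D, A, C, E, B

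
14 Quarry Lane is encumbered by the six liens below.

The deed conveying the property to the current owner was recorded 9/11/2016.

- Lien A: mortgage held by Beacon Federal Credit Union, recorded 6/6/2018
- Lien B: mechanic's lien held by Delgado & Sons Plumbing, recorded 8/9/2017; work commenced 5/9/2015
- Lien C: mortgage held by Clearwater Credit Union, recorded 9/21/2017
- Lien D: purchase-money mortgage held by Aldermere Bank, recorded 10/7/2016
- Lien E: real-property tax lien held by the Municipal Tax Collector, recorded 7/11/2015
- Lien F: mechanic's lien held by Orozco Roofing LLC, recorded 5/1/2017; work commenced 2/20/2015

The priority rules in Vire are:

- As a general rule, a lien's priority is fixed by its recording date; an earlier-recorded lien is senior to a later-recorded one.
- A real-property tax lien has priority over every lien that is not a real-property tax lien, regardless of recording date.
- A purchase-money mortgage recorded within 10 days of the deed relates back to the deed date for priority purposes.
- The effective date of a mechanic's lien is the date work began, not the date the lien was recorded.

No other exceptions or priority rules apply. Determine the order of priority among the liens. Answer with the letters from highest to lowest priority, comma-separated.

First, effective dates: B is treated as recorded 5/9/2015, the work-commencement date; D was recorded 26 days after the deed — beyond 10 days — so no relation-back applies; F's effective date is 2/20/2015, when work began.
E is a real-property tax lien, so it outranks all other liens regardless of date.
Among the remaining liens, by effective date: F (2/20/2015), B (5/9/2015), D (10/7/2016), C (9/21/2017), A (6/6/2018).

E, F, B, D, C, A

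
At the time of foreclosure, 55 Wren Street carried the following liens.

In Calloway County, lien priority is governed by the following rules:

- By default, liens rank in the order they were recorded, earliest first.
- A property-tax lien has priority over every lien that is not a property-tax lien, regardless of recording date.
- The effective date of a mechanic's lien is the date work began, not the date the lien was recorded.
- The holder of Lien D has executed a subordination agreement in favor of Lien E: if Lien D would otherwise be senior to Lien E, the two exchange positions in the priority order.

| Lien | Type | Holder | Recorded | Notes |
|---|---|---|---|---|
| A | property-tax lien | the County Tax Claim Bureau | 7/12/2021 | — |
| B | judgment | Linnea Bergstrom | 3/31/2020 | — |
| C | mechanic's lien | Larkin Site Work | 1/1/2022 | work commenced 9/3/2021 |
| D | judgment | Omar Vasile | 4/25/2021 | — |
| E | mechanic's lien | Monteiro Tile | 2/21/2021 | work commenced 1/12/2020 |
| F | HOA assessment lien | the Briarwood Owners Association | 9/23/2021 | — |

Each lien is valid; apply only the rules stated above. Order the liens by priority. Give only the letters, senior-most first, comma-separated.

A, E, B, D, C, F

Effective dates after the stated exceptions: C is treated as recorded 9/3/2021, the work-commencement date; E's effective date is 1/12/2020, when work began.
As a property-tax lien, A is senior to every other lien.
Remaining liens by effective date: E (1/12/2020), B (3/31/2020), D (4/25/2021), C (9/3/2021), F (9/23/2021).
D already ranks below E; the subordination has no effect.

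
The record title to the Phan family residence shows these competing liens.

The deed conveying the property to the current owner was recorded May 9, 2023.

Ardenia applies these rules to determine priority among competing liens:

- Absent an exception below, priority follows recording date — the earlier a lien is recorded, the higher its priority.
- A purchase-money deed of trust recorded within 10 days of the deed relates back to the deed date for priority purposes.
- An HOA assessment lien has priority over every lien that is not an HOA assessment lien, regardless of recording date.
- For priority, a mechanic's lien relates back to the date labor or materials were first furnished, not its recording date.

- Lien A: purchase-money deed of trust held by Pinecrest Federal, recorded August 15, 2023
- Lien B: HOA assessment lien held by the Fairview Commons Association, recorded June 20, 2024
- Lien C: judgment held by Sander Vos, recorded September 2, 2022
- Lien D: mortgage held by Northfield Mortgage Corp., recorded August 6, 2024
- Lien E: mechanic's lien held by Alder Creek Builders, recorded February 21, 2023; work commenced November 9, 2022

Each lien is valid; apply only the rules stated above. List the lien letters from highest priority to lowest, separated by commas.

B, C, E, A, D

Adjusting effective dates: A was recorded 98 days after the deed — beyond 10 days — so no relation-back applies; E's effective date is November 9, 2022, when work began.
B is an HOA assessment lien, so it outranks all other liens regardless of date.
Ordering the rest by effective date: C (September 2, 2022), E (November 9, 2022), A (August 15, 2023), D (August 6, 2024).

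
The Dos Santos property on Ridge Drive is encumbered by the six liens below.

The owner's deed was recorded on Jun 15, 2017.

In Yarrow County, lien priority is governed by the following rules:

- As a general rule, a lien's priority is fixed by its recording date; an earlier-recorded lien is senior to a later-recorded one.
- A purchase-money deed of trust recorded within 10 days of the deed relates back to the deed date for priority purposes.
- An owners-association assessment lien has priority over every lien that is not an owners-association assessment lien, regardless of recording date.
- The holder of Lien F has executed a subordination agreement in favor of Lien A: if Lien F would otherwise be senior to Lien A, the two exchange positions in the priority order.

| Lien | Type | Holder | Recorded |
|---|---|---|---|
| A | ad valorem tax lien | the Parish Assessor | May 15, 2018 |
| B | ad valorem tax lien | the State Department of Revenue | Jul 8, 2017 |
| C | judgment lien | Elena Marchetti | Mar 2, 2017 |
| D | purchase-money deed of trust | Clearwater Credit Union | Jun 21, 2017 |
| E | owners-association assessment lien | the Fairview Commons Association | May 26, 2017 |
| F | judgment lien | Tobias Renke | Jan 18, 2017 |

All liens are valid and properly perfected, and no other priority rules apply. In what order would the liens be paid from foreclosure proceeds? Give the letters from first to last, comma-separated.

E, A, C, D, B, F

Effective dates: D was recorded within the 10-day window, so its effective date is the deed date Jun 15, 2017.
As an owners-association assessment lien, E is senior to every other lien.
The other liens, earliest effective date first: F (Jan 18, 2017), C (Mar 2, 2017), D (Jun 15, 2017), B (Jul 8, 2017), A (May 15, 2018).
The subordination applies — F was senior to A — so F and A swap.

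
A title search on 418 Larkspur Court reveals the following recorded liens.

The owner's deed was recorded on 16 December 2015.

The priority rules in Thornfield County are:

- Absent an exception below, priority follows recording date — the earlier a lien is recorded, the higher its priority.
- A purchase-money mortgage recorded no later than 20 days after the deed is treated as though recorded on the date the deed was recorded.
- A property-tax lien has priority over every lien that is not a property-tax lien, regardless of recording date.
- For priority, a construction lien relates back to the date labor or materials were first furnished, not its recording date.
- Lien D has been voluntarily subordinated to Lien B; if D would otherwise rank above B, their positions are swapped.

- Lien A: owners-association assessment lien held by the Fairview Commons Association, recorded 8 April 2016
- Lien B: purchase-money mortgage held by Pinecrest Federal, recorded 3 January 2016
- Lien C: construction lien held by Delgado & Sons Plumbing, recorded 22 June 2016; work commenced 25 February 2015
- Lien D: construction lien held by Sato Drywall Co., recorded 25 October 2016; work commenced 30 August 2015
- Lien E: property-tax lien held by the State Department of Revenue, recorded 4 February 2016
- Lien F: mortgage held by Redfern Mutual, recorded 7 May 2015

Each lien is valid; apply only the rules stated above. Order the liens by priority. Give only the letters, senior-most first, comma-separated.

Adjusting effective dates: B relates back to the deed date 16 December 2015; C relates back to 25 February 2015 (work commenced); D is treated as recorded 30 August 2015, the work-commencement date.
E is a property-tax lien and takes priority over every other lien.
Ordering the rest by effective date: C (25 February 2015), F (7 May 2015), D (30 August 2015), B (16 December 2015), A (8 April 2016).
Because D would otherwise rank above B, the subordination swaps them.

E, C, F, B, D, A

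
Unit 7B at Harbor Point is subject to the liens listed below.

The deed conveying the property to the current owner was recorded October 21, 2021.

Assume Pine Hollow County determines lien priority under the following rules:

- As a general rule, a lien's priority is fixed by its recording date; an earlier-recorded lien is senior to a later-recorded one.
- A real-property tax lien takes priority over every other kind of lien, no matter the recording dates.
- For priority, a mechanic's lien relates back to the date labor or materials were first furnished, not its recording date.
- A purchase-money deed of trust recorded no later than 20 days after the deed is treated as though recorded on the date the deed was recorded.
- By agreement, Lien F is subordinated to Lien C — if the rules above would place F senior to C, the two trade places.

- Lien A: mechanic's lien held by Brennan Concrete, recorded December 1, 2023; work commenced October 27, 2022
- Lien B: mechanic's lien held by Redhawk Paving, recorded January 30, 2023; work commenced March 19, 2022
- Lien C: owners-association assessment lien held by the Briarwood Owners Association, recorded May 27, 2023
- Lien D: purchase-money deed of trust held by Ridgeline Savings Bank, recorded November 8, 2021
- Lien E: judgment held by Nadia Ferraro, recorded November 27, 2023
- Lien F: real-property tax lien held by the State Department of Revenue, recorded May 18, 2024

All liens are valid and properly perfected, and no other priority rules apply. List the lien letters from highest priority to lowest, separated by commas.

C, D, B, A, F, E

Effective dates after the stated exceptions: A is treated as recorded October 27, 2022, the work-commencement date; B's effective date is March 19, 2022, when work began; D's effective date is the deed date, October 21, 2021.
As a real-property tax lien, F is senior to every other lien.
Among the remaining liens, by effective date: D (October 21, 2021), B (March 19, 2022), A (October 27, 2022), C (May 27, 2023), E (November 27, 2023).
Because F would otherwise rank above C, the subordination swaps them.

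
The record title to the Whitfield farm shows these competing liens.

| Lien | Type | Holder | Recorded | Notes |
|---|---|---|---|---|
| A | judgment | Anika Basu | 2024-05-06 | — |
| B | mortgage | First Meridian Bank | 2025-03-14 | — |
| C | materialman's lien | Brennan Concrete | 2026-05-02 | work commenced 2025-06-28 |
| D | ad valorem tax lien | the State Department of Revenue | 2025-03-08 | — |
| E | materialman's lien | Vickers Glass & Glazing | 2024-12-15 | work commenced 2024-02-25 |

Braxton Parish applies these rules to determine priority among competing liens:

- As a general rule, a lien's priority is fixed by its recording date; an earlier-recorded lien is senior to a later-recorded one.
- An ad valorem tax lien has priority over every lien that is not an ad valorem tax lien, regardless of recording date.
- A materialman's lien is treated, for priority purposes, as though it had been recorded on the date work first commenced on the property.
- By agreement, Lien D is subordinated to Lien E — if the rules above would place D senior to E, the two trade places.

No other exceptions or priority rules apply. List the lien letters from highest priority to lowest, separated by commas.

Effective dates after the stated exceptions: C is treated as recorded 2025-06-28, the work-commencement date; E relates back to 2024-02-25 (work commenced).
As an ad valorem tax lien, D is senior to every other lien.
Ordering the rest by effective date: E (2024-02-25), A (2024-05-06), B (2025-03-14), C (2025-06-28).
D would otherwise be senior to E, so under the subordination agreement D and E exchange positions.

E, D, A, B, C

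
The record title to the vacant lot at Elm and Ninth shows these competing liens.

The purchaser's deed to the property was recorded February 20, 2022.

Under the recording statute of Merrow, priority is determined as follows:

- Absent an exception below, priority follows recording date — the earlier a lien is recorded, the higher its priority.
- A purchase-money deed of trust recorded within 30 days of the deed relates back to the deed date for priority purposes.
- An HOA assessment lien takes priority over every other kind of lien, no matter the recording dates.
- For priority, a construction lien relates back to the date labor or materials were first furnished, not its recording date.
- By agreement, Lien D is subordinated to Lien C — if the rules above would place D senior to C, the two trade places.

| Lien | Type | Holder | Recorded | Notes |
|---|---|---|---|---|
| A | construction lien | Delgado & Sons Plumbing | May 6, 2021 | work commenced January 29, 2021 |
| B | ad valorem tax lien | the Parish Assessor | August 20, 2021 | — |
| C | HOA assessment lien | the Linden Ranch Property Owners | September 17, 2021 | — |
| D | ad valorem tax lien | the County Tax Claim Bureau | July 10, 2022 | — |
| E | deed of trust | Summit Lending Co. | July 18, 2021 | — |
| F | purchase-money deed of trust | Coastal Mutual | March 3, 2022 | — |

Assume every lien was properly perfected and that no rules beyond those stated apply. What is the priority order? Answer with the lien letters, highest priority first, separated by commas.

Adjusting effective dates: A relates back to January 29, 2021 (work commenced); F's effective date is the deed date, February 20, 2022.
C is an HOA assessment lien, so it outranks all other liens regardless of date.
Remaining liens by effective date: A (January 29, 2021), E (July 18, 2021), B (August 20, 2021), F (February 20, 2022), D (July 10, 2022).
Since D is not senior to C, the subordination leaves the order unchanged.

C, A, E, B, F, D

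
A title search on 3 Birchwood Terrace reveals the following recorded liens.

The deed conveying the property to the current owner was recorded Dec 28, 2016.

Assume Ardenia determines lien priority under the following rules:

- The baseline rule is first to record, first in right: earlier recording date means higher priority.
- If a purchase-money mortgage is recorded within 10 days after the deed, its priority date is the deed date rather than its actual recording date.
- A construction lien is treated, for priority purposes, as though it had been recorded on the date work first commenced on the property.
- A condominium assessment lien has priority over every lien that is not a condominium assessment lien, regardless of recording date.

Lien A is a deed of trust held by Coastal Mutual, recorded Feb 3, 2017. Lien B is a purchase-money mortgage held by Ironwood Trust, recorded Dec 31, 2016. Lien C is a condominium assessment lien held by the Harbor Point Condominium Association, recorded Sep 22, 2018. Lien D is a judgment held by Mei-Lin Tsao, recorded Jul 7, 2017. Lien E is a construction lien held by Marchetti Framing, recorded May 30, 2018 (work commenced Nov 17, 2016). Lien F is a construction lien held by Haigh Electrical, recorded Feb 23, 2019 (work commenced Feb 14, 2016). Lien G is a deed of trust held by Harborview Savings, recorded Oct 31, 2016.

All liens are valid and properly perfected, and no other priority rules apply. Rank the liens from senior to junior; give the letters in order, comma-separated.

Adjusting effective dates: B's effective date is the deed date, Dec 28, 2016; E relates back to Nov 17, 2016 (work commenced); F relates back to Feb 14, 2016 (work commenced).
C is a condominium assessment lien, so it outranks all other liens regardless of date.
Remaining liens by effective date: F (Feb 14, 2016), G (Oct 31, 2016), E (Nov 17, 2016), B (Dec 28, 2016), A (Feb 3, 2017), D (Jul 7, 2017).

C, F, G, E, B, A, D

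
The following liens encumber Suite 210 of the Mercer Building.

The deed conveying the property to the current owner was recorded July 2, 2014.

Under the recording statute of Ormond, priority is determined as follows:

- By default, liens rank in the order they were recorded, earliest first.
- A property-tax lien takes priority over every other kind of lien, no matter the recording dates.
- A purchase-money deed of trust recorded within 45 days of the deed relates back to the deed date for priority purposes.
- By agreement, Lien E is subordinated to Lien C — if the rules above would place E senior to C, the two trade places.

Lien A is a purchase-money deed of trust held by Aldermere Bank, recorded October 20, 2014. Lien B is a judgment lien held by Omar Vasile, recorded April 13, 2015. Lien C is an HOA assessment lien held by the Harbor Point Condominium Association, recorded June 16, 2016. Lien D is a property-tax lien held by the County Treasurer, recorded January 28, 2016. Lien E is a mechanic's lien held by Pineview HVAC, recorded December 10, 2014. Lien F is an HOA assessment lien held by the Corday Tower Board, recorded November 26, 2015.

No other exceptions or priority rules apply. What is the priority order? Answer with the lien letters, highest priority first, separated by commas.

Adjusting effective dates: A was recorded 110 days after the deed — beyond 45 days — so no relation-back applies.
D, as a property-tax lien, has superpriority and ranks first.
The other liens, earliest effective date first: A (October 20, 2014), E (December 10, 2014), B (April 13, 2015), F (November 26, 2015), C (June 16, 2016).
E would otherwise be senior to C, so under the subordination agreement E and C exchange positions.

D, A, C, B, F, E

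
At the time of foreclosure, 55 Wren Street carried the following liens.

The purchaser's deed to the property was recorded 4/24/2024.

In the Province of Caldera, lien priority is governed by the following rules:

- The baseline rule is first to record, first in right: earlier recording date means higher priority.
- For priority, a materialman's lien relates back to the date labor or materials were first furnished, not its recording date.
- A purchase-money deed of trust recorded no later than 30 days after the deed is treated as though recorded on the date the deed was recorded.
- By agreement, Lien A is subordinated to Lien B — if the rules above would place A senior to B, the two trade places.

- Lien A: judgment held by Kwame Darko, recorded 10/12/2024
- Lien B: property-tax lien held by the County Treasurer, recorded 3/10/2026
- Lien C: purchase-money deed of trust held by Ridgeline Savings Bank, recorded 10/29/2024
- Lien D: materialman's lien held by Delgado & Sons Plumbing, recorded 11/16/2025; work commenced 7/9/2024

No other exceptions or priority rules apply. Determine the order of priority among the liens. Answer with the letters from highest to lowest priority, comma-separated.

D, B, C, A

Adjusting effective dates: C was recorded 188 days after the deed — beyond 30 days — so no relation-back applies; D is treated as recorded 7/9/2024, the work-commencement date.
Sorted by effective date: D (7/9/2024), A (10/12/2024), C (10/29/2024), B (3/10/2026).
A is senior to B before the subordination, so the two trade places.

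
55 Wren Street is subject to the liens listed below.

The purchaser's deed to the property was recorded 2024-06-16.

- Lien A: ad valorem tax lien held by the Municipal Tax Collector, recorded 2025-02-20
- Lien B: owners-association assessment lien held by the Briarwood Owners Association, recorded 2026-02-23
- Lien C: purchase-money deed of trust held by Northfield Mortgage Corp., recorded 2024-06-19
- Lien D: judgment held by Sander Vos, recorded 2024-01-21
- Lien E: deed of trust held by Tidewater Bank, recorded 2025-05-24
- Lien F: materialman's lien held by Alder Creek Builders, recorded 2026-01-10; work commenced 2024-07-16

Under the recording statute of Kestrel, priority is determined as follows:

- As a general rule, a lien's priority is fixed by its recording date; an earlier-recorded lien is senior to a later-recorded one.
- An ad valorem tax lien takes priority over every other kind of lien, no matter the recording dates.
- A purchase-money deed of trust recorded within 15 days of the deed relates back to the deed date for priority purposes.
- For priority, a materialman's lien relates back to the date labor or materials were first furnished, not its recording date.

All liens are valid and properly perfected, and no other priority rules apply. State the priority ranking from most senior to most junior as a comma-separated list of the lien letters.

A, D, C, F, E, B

First, effective dates: C was recorded within the 15-day window, so its effective date is the deed date 2024-06-16; F is treated as recorded 2024-07-16, the work-commencement date.
A is an ad valorem tax lien and takes priority over every other lien.
The other liens, earliest effective date first: D (2024-01-21), C (2024-06-16), F (2024-07-16), E (2025-05-24), B (2026-02-23).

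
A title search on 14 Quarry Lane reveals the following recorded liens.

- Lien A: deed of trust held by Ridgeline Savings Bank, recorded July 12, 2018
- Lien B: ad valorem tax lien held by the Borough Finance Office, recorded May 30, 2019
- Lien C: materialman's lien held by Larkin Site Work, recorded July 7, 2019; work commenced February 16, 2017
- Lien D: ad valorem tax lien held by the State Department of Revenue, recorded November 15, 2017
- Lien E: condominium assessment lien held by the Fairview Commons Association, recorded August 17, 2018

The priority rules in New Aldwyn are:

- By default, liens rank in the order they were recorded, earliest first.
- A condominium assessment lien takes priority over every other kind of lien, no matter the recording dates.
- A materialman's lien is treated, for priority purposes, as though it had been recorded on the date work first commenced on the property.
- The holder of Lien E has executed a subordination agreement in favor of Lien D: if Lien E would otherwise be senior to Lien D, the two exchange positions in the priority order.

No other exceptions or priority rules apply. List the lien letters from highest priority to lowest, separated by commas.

Adjusting effective dates: C is treated as recorded February 16, 2017, the work-commencement date.
E is a condominium assessment lien and takes priority over every other lien.
The other liens, earliest effective date first: C (February 16, 2017), D (November 15, 2017), A (July 12, 2018), B (May 30, 2019).
E would otherwise be senior to D, so under the subordination agreement E and D exchange positions.

D, C, E, A, B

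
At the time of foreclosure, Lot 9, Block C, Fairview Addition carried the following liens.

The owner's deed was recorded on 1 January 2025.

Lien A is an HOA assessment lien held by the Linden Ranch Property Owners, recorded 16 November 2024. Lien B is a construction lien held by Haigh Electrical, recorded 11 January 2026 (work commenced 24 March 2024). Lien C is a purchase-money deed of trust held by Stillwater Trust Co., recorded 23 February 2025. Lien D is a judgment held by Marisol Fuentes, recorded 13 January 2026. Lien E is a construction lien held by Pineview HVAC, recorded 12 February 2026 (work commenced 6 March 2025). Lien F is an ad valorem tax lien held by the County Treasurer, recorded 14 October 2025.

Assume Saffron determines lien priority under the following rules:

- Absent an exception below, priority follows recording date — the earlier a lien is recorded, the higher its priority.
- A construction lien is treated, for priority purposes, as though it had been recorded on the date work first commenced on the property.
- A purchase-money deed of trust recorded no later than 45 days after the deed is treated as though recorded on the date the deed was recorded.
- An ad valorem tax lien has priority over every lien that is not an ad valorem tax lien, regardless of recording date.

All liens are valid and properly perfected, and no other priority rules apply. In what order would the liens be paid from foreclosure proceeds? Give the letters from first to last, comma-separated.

F, B, A, C, E, D

Effective dates after the stated exceptions: B relates back to 24 March 2024 (work commenced); C was recorded 53 days after the deed — beyond 45 days — so no relation-back applies; E's effective date is 6 March 2025, when work began.
F is an ad valorem tax lien, so it outranks all other liens regardless of date.
Among the remaining liens, by effective date: B (24 March 2024), A (16 November 2024), C (23 February 2025), E (6 March 2025), D (13 January 2026).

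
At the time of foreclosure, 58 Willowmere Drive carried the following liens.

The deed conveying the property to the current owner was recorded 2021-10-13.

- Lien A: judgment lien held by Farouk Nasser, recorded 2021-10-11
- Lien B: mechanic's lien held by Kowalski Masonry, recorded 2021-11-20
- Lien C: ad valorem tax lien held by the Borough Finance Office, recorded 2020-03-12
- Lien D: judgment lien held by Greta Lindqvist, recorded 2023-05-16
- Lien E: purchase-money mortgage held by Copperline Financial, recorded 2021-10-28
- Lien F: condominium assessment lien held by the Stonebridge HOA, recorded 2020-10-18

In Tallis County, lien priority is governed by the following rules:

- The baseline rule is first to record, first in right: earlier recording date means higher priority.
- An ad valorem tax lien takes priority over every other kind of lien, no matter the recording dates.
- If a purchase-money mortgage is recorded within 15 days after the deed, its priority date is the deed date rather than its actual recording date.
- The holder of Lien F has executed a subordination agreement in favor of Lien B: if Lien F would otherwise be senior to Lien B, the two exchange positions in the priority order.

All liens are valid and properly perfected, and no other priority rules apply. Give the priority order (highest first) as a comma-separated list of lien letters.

Adjusting effective dates: E's effective date is the deed date, 2021-10-13.
C is an ad valorem tax lien and takes priority over every other lien.
Among the remaining liens, by effective date: F (2020-10-18), A (2021-10-11), E (2021-10-13), B (2021-11-20), D (2023-05-16).
The subordination applies — F was senior to B — so F and B swap.

C, B, A, E, F, D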